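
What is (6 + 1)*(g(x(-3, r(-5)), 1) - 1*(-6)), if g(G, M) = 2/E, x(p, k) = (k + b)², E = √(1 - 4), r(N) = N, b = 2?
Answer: 42 - 14*I*√3/3 ≈ 42.0 - 8.0829*I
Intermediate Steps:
E = I*√3 (E = √(-3) = I*√3 ≈ 1.732*I)
x(p, k) = (2 + k)² (x(p, k) = (k + 2)² = (2 + k)²)
g(G, M) = -2*I*√3/3 (g(G, M) = 2/((I*√3)) = 2*(-I*√3/3) = -2*I*√3/3)
(6 + 1)*(g(x(-3, r(-5)), 1) - 1*(-6)) = (6 + 1)*(-2*I*√3/3 - 1*(-6)) = 7*(-2*I*√3/3 + 6) = 7*(6 - 2*I*√3/3) = 42 - 14*I*√3/3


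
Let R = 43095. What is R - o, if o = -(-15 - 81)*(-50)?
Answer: 47895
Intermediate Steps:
o = -4800 (o = -(-96)*(-50) = -1*4800 = -4800)
R - o = 43095 - 1*(-4800) = 43095 + 4800 = 47895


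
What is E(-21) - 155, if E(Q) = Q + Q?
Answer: -197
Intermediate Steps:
E(Q) = 2*Q
E(-21) - 155 = 2*(-21) - 155 = -42 - 155 = -197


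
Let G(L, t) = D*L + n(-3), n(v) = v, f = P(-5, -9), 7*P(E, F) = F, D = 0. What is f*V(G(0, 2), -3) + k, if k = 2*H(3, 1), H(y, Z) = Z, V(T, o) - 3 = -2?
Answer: 5/7 ≈ 0.71429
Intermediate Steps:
P(E, F) = F/7
f = -9/7 (f = (1/7)*(-9) = -9/7 ≈ -1.2857)
G(L, t) = -3 (G(L, t) = 0*L - 3 = 0 - 3 = -3)
V(T, o) = 1 (V(T, o) = 3 - 2 = 1)
k = 2 (k = 2*1 = 2)
f*V(G(0, 2), -3) + k = -9/7*1 + 2 = -9/7 + 2 = 5/7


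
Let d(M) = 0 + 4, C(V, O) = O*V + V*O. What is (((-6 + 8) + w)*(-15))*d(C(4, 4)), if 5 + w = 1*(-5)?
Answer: 480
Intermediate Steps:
C(V, O) = 2*O*V (C(V, O) = O*V + O*V = 2*O*V)
d(M) = 4
w = -10 (w = -5 + 1*(-5) = -5 - 5 = -10)
(((-6 + 8) + w)*(-15))*d(C(4, 4)) = (((-6 + 8) - 10)*(-15))*4 = ((2 - 10)*(-15))*4 = -8*(-15)*4 = 120*4 = 480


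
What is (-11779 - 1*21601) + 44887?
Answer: 11507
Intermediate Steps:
(-11779 - 1*21601) + 44887 = (-11779 - 21601) + 44887 = -33380 + 44887 = 11507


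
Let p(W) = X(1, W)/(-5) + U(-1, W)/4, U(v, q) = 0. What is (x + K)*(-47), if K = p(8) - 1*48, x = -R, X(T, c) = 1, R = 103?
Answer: 35532/5 ≈ 7106.4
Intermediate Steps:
x = -103 (x = -1*103 = -103)
p(W) = -⅕ (p(W) = 1/(-5) + 0/4 = 1*(-⅕) + 0*(¼) = -⅕ + 0 = -⅕)
K = -241/5 (K = -⅕ - 1*48 = -⅕ - 48 = -241/5 ≈ -48.200)
(x + K)*(-47) = (-103 - 241/5)*(-47) = -756/5*(-47) = 35532/5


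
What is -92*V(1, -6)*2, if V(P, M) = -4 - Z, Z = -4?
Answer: 0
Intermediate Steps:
V(P, M) = 0 (V(P, M) = -4 - 1*(-4) = -4 + 4 = 0)
-92*V(1, -6)*2 = -92*0*2 = 0*2 = 0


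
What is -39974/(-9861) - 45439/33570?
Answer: 297951067/110344590 ≈ 2.7002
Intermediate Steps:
-39974/(-9861) - 45439/33570 = -39974*(-1/9861) - 45439*1/33570 = 39974/9861 - 45439/33570 = 297951067/110344590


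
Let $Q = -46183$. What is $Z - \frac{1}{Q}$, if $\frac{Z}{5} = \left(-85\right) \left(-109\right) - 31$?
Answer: $\frac{2132269111}{46183} \approx 46170.0$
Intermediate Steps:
$Z = 46170$ ($Z = 5 \left(\left(-85\right) \left(-109\right) - 31\right) = 5 \left(9265 - 31\right) = 5 \cdot 9234 = 46170$)
$Z - \frac{1}{Q} = 46170 - \frac{1}{-46183} = 46170 - - \frac{1}{46183} = 46170 + \frac{1}{46183} = \frac{2132269111}{46183}$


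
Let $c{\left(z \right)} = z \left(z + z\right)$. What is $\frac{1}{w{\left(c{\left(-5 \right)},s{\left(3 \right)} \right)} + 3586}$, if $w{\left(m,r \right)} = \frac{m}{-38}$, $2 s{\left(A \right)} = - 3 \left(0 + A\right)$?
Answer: $\frac{19}{68109} \approx 0.00027896$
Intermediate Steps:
$s{\left(A \right)} = - \frac{3 A}{2}$ ($s{\left(A \right)} = \frac{\left(-3\right) \left(0 + A\right)}{2} = \frac{\left(-3\right) A}{2} = - \frac{3 A}{2}$)
$c{\left(z \right)} = 2 z^{2}$ ($c{\left(z \right)} = z 2 z = 2 z^{2}$)
$w{\left(m,r \right)} = - \frac{m}{38}$ ($w{\left(m,r \right)} = m \left(- \frac{1}{38}\right) = - \frac{m}{38}$)
$\frac{1}{w{\left(c{\left(-5 \right)},s{\left(3 \right)} \right)} + 3586} = \frac{1}{- \frac{2 \left(-5\right)^{2}}{38} + 3586} = \frac{1}{- \frac{2 \cdot 25}{38} + 3586} = \frac{1}{\left(- \frac{1}{38}\right) 50 + 3586} = \frac{1}{- \frac{25}{19} + 3586} = \frac{1}{\frac{68109}{19}} = \frac{19}{68109}$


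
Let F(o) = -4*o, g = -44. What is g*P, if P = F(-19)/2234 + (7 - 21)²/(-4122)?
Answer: 1370512/2302137 ≈ 0.59532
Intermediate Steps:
P = -31148/2302137 (P = -4*(-19)/2234 + (7 - 21)²/(-4122) = 76*(1/2234) + (-14)²*(-1/4122) = 38/1117 + 196*(-1/4122) = 38/1117 - 98/2061 = -31148/2302137 ≈ -0.013530)
g*P = -44*(-31148/2302137) = 1370512/2302137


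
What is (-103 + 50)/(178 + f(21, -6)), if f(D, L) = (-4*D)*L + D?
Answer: -53/703 ≈ -0.075391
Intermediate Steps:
f(D, L) = D - 4*D*L (f(D, L) = -4*D*L + D = D - 4*D*L)
(-103 + 50)/(178 + f(21, -6)) = (-103 + 50)/(178 + 21*(1 - 4*(-6))) = -53/(178 + 21*(1 + 24)) = -53/(178 + 21*25) = -53/(178 + 525) = -53/703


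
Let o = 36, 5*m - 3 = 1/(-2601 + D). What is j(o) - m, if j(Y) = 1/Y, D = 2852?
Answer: -25889/45180 ≈ -0.57302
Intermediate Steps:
m = 754/1255 (m = 3/5 + 1/(5*(-2601 + 2852)) = 3/5 + (1/5)/251 = 3/5 + (1/5)*(1/251) = 3/5 + 1/1255 = 754/1255 ≈ 0.60080)
j(o) - m = 1/36 - 1*754/1255 = 1/36 - 754/1255 = -25889/45180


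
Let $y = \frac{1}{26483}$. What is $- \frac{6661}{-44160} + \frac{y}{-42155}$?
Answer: $\frac{1487255901521}{9859964119680} \approx 0.15084$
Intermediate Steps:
$y = \frac{1}{26483} \approx 3.776 \cdot 10^{-5}$
$- \frac{6661}{-44160} + \frac{y}{-42155} = - \frac{6661}{-44160} + \frac{1}{26483 \left(-42155\right)} = \left(-6661\right) \left(- \frac{1}{44160}\right) + \frac{1}{26483} \left(- \frac{1}{42155}\right) = \frac{6661}{44160} - \frac{1}{1116390865} = \frac{1487255901521}{9859964119680}$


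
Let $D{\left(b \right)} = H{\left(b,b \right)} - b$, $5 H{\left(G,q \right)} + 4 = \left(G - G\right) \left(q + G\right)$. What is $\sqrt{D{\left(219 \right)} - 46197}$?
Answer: $\frac{2 i \sqrt{290105}}{5} \approx 215.45 i$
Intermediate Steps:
$H{\left(G,q \right)} = - \frac{4}{5}$ ($H{\left(G,q \right)} = - \frac{4}{5} + \frac{\left(G - G\right) \left(q + G\right)}{5} = - \frac{4}{5} + \frac{0 \left(G + q\right)}{5} = - \frac{4}{5} + \frac{1}{5} \cdot 0 = - \frac{4}{5} + 0 = - \frac{4}{5}$)
$D{\left(b \right)} = - \frac{4}{5} - b$
$\sqrt{D{\left(219 \right)} - 46197} = \sqrt{\left(- \frac{4}{5} - 219\right) - 46197} = \sqrt{- \frac{1099}{5} - 46197} = \sqrt{- \frac{232084}{5}} = \frac{2 i \sqrt{290105}}{5}$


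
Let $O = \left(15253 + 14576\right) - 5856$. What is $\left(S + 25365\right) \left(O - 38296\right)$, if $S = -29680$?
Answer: $61803745$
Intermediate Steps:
$O = 23973$ ($O = 29829 - 5856 = 23973$)
$\left(S + 25365\right) \left(O - 38296\right) = \left(-29680 + 25365\right) \left(23973 - 38296\right) = \left(-4315\right) \left(-14323\right) = 61803745$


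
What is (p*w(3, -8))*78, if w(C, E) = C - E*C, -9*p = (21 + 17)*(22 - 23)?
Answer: 8892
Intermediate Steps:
p = 38/9 (p = -(21 + 17)*(22 - 23)/9 = -38*(-1)/9 = -1/9*(-38) = 38/9 ≈ 4.2222)
w(C, E) = C - C*E
(p*w(3, -8))*78 = (38*(3*(1 - 1*(-8)))/9)*78 = (38*(3*(1 + 8))/9)*78 = (38*(3*9)/9)*78 = ((38/9)*27)*78 = 114*78 = 8892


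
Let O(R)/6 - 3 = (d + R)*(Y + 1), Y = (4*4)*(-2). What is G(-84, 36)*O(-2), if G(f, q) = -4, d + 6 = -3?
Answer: -8256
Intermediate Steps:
d = -9 (d = -6 - 3 = -9)
Y = -32 (Y = 16*(-2) = -32)
O(R) = 1692 - 186*R (O(R) = 18 + 6*((-9 + R)*(-32 + 1)) = 18 + 6*((-9 + R)*(-31)) = 18 + 6*(279 - 31*R) = 18 + (1674 - 186*R) = 1692 - 186*R)
G(-84, 36)*O(-2) = -4*(1692 - 186*(-2)) = -4*(1692 + 372) = -4*2064 = -8256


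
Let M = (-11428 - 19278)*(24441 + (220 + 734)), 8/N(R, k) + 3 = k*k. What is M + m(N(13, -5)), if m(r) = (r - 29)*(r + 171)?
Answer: -94353837045/121 ≈ -7.7978e+8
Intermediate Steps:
N(R, k) = 8/(-3 + k**2) (N(R, k) = 8/(-3 + k*k) = 8/(-3 + k**2))
m(r) = (-29 + r)*(171 + r)
M = -779778870 (M = -30706*(24441 + 954) = -30706*25395 = -779778870)
M + m(N(13, -5)) = -779778870 + (-4959 + (8/(-3 + (-5)**2))**2 + 142*(8/(-3 + (-5)**2))) = -779778870 + (-4959 + (8/(-3 + 25))**2 + 142*(8/(-3 + 25))) = -779778870 + (-4959 + (8/22)**2 + 142*(8/22)) = -779778870 + (-4959 + (8*(1/22))**2 + 142*(8*(1/22))) = -779778870 + (-4959 + (4/11)**2 + 142*(4/11)) = -779778870 + (-4959 + 16/121 + 568/11) = -779778870 - 593775/121 = -94353837045/121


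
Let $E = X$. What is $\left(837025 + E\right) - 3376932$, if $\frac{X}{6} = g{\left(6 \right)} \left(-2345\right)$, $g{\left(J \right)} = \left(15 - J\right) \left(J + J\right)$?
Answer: $-4059467$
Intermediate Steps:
$g{\left(J \right)} = 2 J \left(15 - J\right)$ ($g{\left(J \right)} = \left(15 - J\right) 2 J = 2 J \left(15 - J\right)$)
$X = -1519560$ ($X = 6 \cdot 2 \cdot 6 \left(15 - 6\right) \left(-2345\right) = 6 \cdot 2 \cdot 6 \cdot 9 \left(-2345\right) = 6 \cdot 108 \left(-2345\right) = 6 \left(-253260\right) = -1519560$)
$E = -1519560$
$\left(837025 + E\right) - 3376932 = \left(837025 - 1519560\right) - 3376932 = -682535 - 3376932 = -4059467$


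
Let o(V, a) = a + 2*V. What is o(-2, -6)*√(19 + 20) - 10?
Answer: -10 - 10*√39 ≈ -72.450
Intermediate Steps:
o(-2, -6)*√(19 + 20) - 10 = (-6 + 2*(-2))*√(19 + 20) - 10 = (-6 - 4)*√39 - 10 = -10*√39 - 10 = -10 - 10*√39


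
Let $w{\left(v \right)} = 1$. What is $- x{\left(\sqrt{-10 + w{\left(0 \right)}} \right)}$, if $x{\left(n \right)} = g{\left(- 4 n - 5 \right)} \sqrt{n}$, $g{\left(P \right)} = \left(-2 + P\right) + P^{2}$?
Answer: $\sqrt[4]{-1} \sqrt{3} \left(126 - 108 i\right) \approx 286.59 + 22.045 i$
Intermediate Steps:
$g{\left(P \right)} = -2 + P + P^{2}$
$x{\left(n \right)} = \sqrt{n} \left(-7 + \left(-5 - 4 n\right)^{2} - 4 n\right)$ ($x{\left(n \right)} = \left(-2 - \left(5 + 4 n\right) + \left(- 4 n - 5\right)^{2}\right) \sqrt{n} = \left(-2 - \left(5 + 4 n\right) + \left(-5 - 4 n\right)^{2}\right) \sqrt{n} = \left(-7 + \left(-5 - 4 n\right)^{2} - 4 n\right) \sqrt{n} = \sqrt{n} \left(-7 + \left(-5 - 4 n\right)^{2} - 4 n\right)$)
$- x{\left(\sqrt{-10 + w{\left(0 \right)}} \right)} = - \sqrt{\sqrt{-10 + 1}} \left(-7 + \left(5 + 4 \sqrt{-10 + 1}\right)^{2} - 4 \sqrt{-10 + 1}\right) = - \sqrt{\sqrt{-9}} \left(-7 + \left(5 + 4 \sqrt{-9}\right)^{2} - 4 \sqrt{-9}\right) = - \sqrt{3 i} \left(-7 + \left(5 + 4 \cdot 3 i\right)^{2} - 4 \cdot 3 i\right) = - \sqrt{3} \sqrt{i} \left(-7 + \left(5 + 12 i\right)^{2} - 12 i\right)$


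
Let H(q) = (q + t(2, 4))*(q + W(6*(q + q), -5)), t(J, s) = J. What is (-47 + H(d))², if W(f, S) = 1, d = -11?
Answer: 1849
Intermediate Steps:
H(q) = (1 + q)*(2 + q) (H(q) = (q + 2)*(q + 1) = (2 + q)*(1 + q) = (1 + q)*(2 + q))
(-47 + H(d))² = (-47 + (2 + (-11)² + 3*(-11)))² = (-47 + (2 + 121 - 33))² = (-47 + 90)² = 43² = 1849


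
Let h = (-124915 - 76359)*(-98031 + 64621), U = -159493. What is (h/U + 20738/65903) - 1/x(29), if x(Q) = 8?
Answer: -3545335760132667/84088537432 ≈ -42162.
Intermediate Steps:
h = 6724564340 (h = -201274*(-33410) = 6724564340)
(h/U + 20738/65903) - 1/x(29) = (6724564340/(-159493) + 20738/65903) - 1/8 = (6724564340*(-1/159493) + 20738*(1/65903)) - 1*⅛ = (-6724564340/159493 + 20738/65903) - ⅛ = -443165656133186/10511067179 - ⅛ = -3545335760132667/84088537432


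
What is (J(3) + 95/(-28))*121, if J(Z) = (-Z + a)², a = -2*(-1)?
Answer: -8107/28 ≈ -289.54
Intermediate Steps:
a = 2
J(Z) = (2 - Z)² (J(Z) = (-Z + 2)² = (2 - Z)²)
(J(3) + 95/(-28))*121 = ((-2 + 3)² + 95/(-28))*121 = (1² + 95*(-1/28))*121 = (1 - 95/28)*121 = -67/28*121 = -8107/28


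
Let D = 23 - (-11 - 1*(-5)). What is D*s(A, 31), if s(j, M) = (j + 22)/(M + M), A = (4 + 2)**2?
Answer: 841/31 ≈ 27.129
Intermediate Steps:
A = 36 (A = 6**2 = 36)
s(j, M) = (22 + j)/(2*M) (s(j, M) = (22 + j)/((2*M)) = (22 + j)*(1/(2*M)) = (22 + j)/(2*M))
D = 29 (D = 23 - (-11 + 5) = 23 - 1*(-6) = 23 + 6 = 29)
D*s(A, 31) = 29*((1/2)*(22 + 36)/31) = 29*((1/2)*(1/31)*58) = 29*(29/31) = 841/31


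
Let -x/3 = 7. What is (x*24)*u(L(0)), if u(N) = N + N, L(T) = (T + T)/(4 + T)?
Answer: 0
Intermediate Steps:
x = -21 (x = -3*7 = -21)
L(T) = 2*T/(4 + T) (L(T) = (2*T)/(4 + T) = 2*T/(4 + T))
u(N) = 2*N
(x*24)*u(L(0)) = (-21*24)*(2*(2*0/(4 + 0))) = -1008*2*0/4 = -1008*2*0*(¼) = -1008*0 = -504*0 = 0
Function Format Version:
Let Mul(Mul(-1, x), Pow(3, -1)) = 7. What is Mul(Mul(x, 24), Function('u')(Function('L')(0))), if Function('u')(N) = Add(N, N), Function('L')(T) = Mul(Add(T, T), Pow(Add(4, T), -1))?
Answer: 0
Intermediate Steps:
x = -21 (x = Mul(-3, 7) = -21)
Function('L')(T) = Mul(2, T, Pow(Add(4, T), -1)) (Function('L')(T) = Mul(Mul(2, T), Pow(Add(4, T), -1)) = Mul(2, T, Pow(Add(4, T), -1)))
Function('u')(N) = Mul(2, N)
Mul(Mul(x, 24), Function('u')(Function('L')(0))) = Mul(Mul(-21, 24), Mul(2, Mul(2, 0, Pow(Add(4, 0), -1)))) = Mul(-504, Mul(2, Mul(2, 0, Pow(4, -1)))) = Mul(-504, Mul(2, Mul(2, 0, Rational(1, 4)))) = Mul(-504, Mul(2, 0)) = Mul(-504, 0) = 0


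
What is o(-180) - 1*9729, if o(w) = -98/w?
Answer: -875561/90 ≈ -9728.5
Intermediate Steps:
o(-180) - 1*9729 = -98/(-180) - 1*9729 = -98*(-1/180) - 9729 = 49/90 - 9729 = -875561/90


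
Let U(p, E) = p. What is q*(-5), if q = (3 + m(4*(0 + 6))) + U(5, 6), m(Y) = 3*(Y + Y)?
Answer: -760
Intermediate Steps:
m(Y) = 6*Y (m(Y) = 3*(2*Y) = 6*Y)
q = 152 (q = (3 + 6*(4*(0 + 6))) + 5 = (3 + 6*(4*6)) + 5 = (3 + 6*24) + 5 = (3 + 144) + 5 = 147 + 5 = 152)
q*(-5) = 152*(-5) = -760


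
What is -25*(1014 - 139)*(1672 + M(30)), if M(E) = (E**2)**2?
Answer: -17755325000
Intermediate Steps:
M(E) = E**4
-25*(1014 - 139)*(1672 + M(30)) = -25*(1014 - 139)*(1672 + 30**4) = -21875*(1672 + 810000) = -21875*811672 = -25*710213000 = -17755325000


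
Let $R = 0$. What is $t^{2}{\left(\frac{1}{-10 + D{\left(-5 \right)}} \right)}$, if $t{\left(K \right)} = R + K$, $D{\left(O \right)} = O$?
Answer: $\frac{1}{225} \approx 0.0044444$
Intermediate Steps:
$t{\left(K \right)} = K$ ($t{\left(K \right)} = 0 + K = K$)
$t^{2}{\left(\frac{1}{-10 + D{\left(-5 \right)}} \right)} = \left(\frac{1}{-10 - 5}\right)^{2} = \left(\frac{1}{-15}\right)^{2} = \left(- \frac{1}{15}\right)^{2} = \frac{1}{225}$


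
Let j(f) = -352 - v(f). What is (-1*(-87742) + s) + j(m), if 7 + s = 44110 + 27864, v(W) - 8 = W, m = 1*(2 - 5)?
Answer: 159352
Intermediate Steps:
m = -3 (m = 1*(-3) = -3)
v(W) = 8 + W
j(f) = -360 - f (j(f) = -352 - (8 + f) = -352 + (-8 - f) = -360 - f)
s = 71967 (s = -7 + (44110 + 27864) = -7 + 71974 = 71967)
(-1*(-87742) + s) + j(m) = (-1*(-87742) + 71967) + (-360 - 1*(-3)) = (87742 + 71967) + (-360 + 3) = 159709 - 357 = 159352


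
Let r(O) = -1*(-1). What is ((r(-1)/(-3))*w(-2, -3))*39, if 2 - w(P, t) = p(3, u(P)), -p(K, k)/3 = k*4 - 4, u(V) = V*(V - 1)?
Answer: -806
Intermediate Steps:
r(O) = 1
u(V) = V*(-1 + V)
p(K, k) = 12 - 12*k (p(K, k) = -3*(k*4 - 4) = -3*(4*k - 4) = -3*(-4 + 4*k) = 12 - 12*k)
w(P, t) = -10 + 12*P*(-1 + P) (w(P, t) = 2 - (12 - 12*P*(-1 + P)) = 2 + (-12 + 12*P*(-1 + P)) = -10 + 12*P*(-1 + P))
((r(-1)/(-3))*w(-2, -3))*39 = ((1/(-3))*(-10 + 12*(-2)*(-1 - 2)))*39 = ((1*(-1/3))*(-10 + 12*(-2)*(-3)))*39 = -(-10 + 72)/3*39 = -1/3*62*39 = -62/3*39 = -806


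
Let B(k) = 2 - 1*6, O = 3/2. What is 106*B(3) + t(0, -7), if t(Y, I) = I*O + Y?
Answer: -869/2 ≈ -434.50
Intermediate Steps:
O = 3/2 (O = 3*(½) = 3/2 ≈ 1.5000)
t(Y, I) = Y + 3*I/2 (t(Y, I) = I*(3/2) + Y = 3*I/2 + Y = Y + 3*I/2)
B(k) = -4 (B(k) = 2 - 6 = -4)
106*B(3) + t(0, -7) = 106*(-4) + (0 + (3/2)*(-7)) = -424 + (0 - 21/2) = -424 - 21/2 = -869/2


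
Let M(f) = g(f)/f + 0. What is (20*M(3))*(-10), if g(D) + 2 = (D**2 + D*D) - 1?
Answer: -1000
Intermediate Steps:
g(D) = -3 + 2*D**2 (g(D) = -2 + ((D**2 + D*D) - 1) = -2 + ((D**2 + D**2) - 1) = -2 + (2*D**2 - 1) = -2 + (-1 + 2*D**2) = -3 + 2*D**2)
M(f) = (-3 + 2*f**2)/f (M(f) = (-3 + 2*f**2)/f + 0 = (-3 + 2*f**2)/f)
(20*M(3))*(-10) = (20*(-3/3 + 2*3))*(-10) = (20*(-3*1/3 + 6))*(-10) = (20*(-1 + 6))*(-10) = (20*5)*(-10) = 100*(-10) = -1000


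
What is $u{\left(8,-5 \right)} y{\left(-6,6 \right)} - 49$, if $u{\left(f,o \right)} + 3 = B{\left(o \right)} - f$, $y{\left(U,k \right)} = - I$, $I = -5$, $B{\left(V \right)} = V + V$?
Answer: $-154$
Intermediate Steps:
$B{\left(V \right)} = 2 V$
$y{\left(U,k \right)} = 5$ ($y{\left(U,k \right)} = \left(-1\right) \left(-5\right) = 5$)
$u{\left(f,o \right)} = -3 - f + 2 o$ ($u{\left(f,o \right)} = -3 - \left(f - 2 o\right) = -3 - f + 2 o$)
$u{\left(8,-5 \right)} y{\left(-6,6 \right)} - 49 = \left(-3 - 8 + 2 \left(-5\right)\right) 5 - 49 = \left(-3 - 8 - 10\right) 5 - 49 = \left(-21\right) 5 - 49 = -105 - 49 = -154$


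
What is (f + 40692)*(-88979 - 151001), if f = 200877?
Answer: -57971728620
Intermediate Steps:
(f + 40692)*(-88979 - 151001) = (200877 + 40692)*(-88979 - 151001) = 241569*(-239980) = -57971728620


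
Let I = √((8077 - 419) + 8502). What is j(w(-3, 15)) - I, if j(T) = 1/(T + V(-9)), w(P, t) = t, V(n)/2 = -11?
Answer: -⅐ - 4*√1010 ≈ -127.26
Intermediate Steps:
V(n) = -22 (V(n) = 2*(-11) = -22)
j(T) = 1/(-22 + T) (j(T) = 1/(T - 22) = 1/(-22 + T))
I = 4*√1010 (I = √(7658 + 8502) = √16160 = 4*√1010 ≈ 127.12)
j(w(-3, 15)) - I = 1/(-22 + 15) - 4*√1010 = 1/(-7) - 4*√1010 = -⅐ - 4*√1010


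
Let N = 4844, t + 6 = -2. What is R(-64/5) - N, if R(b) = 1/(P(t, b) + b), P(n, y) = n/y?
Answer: -2359068/487 ≈ -4844.1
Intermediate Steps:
t = -8 (t = -6 - 2 = -8)
R(b) = 1/(b - 8/b) (R(b) = 1/(-8/b + b) = 1/(b - 8/b))
R(-64/5) - N = (-64/5)/(-8 + (-64/5)²) - 1*4844 = (-64*⅕)/(-8 + (-64*⅕)²) - 4844 = -64/(5*(-8 + (-64/5)²)) - 4844 = -64/(5*(-8 + 4096/25)) - 4844 = -64/(5*3896/25) - 4844 = -64/5*25/3896 - 4844 = -40/487 - 4844 = -2359068/487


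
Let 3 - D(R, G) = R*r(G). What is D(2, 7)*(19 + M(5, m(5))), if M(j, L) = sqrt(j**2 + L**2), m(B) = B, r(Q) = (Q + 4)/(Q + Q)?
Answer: 190/7 + 50*sqrt(2)/7 ≈ 37.244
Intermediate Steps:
r(Q) = (4 + Q)/(2*Q) (r(Q) = (4 + Q)/((2*Q)) = (4 + Q)*(1/(2*Q)) = (4 + Q)/(2*Q))
D(R, G) = 3 - R*(4 + G)/(2*G)
M(j, L) = sqrt(L**2 + j**2)
D(2, 7)*(19 + M(5, m(5))) = (3 - 1/2*2 - 2*2/7)*(19 + sqrt(5**2 + 5**2)) = (3 - 1 - 2*2*1/7)*(19 + sqrt(25 + 25)) = (3 - 1 - 4/7)*(19 + sqrt(50)) = 10*(19 + 5*sqrt(2))/7 = 190/7 + 50*sqrt(2)/7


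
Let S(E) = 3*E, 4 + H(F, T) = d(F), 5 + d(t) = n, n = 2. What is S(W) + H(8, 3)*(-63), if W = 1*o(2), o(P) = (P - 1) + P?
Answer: 450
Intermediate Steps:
o(P) = -1 + 2*P (o(P) = (-1 + P) + P = -1 + 2*P)
W = 3 (W = 1*(-1 + 2*2) = 1*(-1 + 4) = 1*3 = 3)
d(t) = -3 (d(t) = -5 + 2 = -3)
H(F, T) = -7 (H(F, T) = -4 - 3 = -7)
S(W) + H(8, 3)*(-63) = 3*3 - 7*(-63) = 9 + 441 = 450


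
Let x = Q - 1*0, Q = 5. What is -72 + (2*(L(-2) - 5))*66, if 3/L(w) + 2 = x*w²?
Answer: -710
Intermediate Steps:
x = 5 (x = 5 - 1*0 = 5 + 0 = 5)
L(w) = 3/(-2 + 5*w²)
-72 + (2*(L(-2) - 5))*66 = -72 + (2*(3/(-2 + 5*(-2)²) - 5))*66 = -72 + (2*(3/(-2 + 5*4) - 5))*66 = -72 + (2*(3/(-2 + 20) - 5))*66 = -72 + (2*(3/18 - 5))*66 = -72 + (2*(3*(1/18) - 5))*66 = -72 + (2*(⅙ - 5))*66 = -72 + (2*(-29/6))*66 = -72 - 29/3*66 = -72 - 638 = -710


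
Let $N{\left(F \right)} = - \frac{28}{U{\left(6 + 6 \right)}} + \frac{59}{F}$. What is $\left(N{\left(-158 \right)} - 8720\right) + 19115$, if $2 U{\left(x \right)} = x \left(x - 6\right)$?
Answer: $\frac{14780053}{1422} \approx 10394.0$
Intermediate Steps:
$U{\left(x \right)} = \frac{x \left(-6 + x\right)}{2}$ ($U{\left(x \right)} = \frac{x \left(x - 6\right)}{2} = \frac{x \left(-6 + x\right)}{2}$)
$N{\left(F \right)} = - \frac{7}{9} + \frac{59}{F}$ ($N{\left(F \right)} = - \frac{28}{\frac{1}{2} \left(6 + 6\right) \left(-6 + \left(6 + 6\right)\right)} + \frac{59}{F} = - \frac{28}{\frac{1}{2} \cdot 12 \left(-6 + 12\right)} + \frac{59}{F} = - \frac{28}{\frac{1}{2} \cdot 12 \cdot 6} + \frac{59}{F} = - \frac{28}{36} + \frac{59}{F} = \left(-28\right) \frac{1}{36} + \frac{59}{F} = - \frac{7}{9} + \frac{59}{F}$)
$\left(N{\left(-158 \right)} - 8720\right) + 19115 = \left(\left(- \frac{7}{9} + \frac{59}{-158}\right) - 8720\right) + 19115 = \left(\left(- \frac{7}{9} + 59 \left(- \frac{1}{158}\right)\right) - 8720\right) + 19115 = \left(\left(- \frac{7}{9} - \frac{59}{158}\right) - 8720\right) + 19115 = \left(- \frac{1637}{1422} - 8720\right) + 19115 = - \frac{12401477}{1422} + 19115 = \frac{14780053}{1422}$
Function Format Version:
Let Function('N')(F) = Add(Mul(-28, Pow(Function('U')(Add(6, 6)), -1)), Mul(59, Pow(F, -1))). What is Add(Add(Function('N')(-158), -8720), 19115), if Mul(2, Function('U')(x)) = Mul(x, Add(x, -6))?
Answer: Rational(14780053, 1422) ≈ 10394.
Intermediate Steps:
Function('U')(x) = Mul(Rational(1, 2), x, Add(-6, x)) (Function('U')(x) = Mul(Rational(1, 2), Mul(x, Add(x, -6))) = Mul(Rational(1, 2), Mul(x, Add(-6, x))) = Mul(Rational(1, 2), x, Add(-6, x)))
Function('N')(F) = Add(Rational(-7, 9), Mul(59, Pow(F, -1))) (Function('N')(F) = Add(Mul(-28, Pow(Mul(Rational(1, 2), Add(6, 6), Add(-6, Add(6, 6))), -1)), Mul(59, Pow(F, -1))) = Add(Mul(-28, Pow(Mul(Rational(1, 2), 12, Add(-6, 12)), -1)), Mul(59, Pow(F, -1))) = Add(Mul(-28, Pow(Mul(Rational(1, 2), 12, 6), -1)), Mul(59, Pow(F, -1))) = Add(Mul(-28, Pow(36, -1)), Mul(59, Pow(F, -1))) = Add(Mul(-28, Rational(1, 36)), Mul(59, Pow(F, -1))) = Add(Rational(-7, 9), Mul(59, Pow(F, -1))))
Add(Add(Function('N')(-158), -8720), 19115) = Add(Add(Add(Rational(-7, 9), Mul(59, Pow(-158, -1))), -8720), 19115) = Add(Add(Add(Rational(-7, 9), Mul(59, Rational(-1, 158))), -8720), 19115) = Add(Add(Add(Rational(-7, 9), Rational(-59, 158)), -8720), 19115) = Add(Add(Rational(-1637, 1422), -8720), 19115) = Add(Rational(-12401477, 1422), 19115) = Rational(14780053, 1422)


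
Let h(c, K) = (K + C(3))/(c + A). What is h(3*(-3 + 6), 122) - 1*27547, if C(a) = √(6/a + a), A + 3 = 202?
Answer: -2864827/104 + √5/208 ≈ -27546.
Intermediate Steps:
A = 199 (A = -3 + 202 = 199)
C(a) = √(a + 6/a)
h(c, K) = (K + √5)/(199 + c) (h(c, K) = (K + √(3 + 6/3))/(c + 199) = (K + √(3 + 6*(⅓)))/(199 + c) = (K + √(3 + 2))/(199 + c) = (K + √5)/(199 + c))
h(3*(-3 + 6), 122) - 1*27547 = (122 + √5)/(199 + 3*(-3 + 6)) - 1*27547 = (122 + √5)/(199 + 3*3) - 27547 = (122 + √5)/(199 + 9) - 27547 = (122 + √5)/208 - 27547 = (61/104 + √5/208) - 27547 = -2864827/104 + √5/208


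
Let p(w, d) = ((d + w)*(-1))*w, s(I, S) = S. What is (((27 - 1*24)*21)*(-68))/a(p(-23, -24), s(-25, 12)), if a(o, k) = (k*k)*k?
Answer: -119/48 ≈ -2.4792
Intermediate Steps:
p(w, d) = w*(-d - w) (p(w, d) = (-d - w)*w = w*(-d - w))
a(o, k) = k³ (a(o, k) = k²*k = k³)
(((27 - 1*24)*21)*(-68))/a(p(-23, -24), s(-25, 12)) = (((27 - 1*24)*21)*(-68))/(12³) = (((27 - 24)*21)*(-68))/1728 = ((3*21)*(-68))*(1/1728) = (63*(-68))*(1/1728) = -4284*1/1728 = -119/48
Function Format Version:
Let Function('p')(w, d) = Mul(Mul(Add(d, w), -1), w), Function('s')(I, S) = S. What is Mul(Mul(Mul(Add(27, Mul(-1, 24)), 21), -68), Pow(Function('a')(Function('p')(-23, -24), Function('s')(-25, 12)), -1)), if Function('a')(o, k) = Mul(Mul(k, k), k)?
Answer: Rational(-119, 48) ≈ -2.4792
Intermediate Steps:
Function('p')(w, d) = Mul(w, Add(Mul(-1, d), Mul(-1, w))) (Function('p')(w, d) = Mul(Add(Mul(-1, d), Mul(-1, w)), w) = Mul(w, Add(Mul(-1, d), Mul(-1, w))))
Function('a')(o, k) = Pow(k, 3) (Function('a')(o, k) = Mul(Pow(k, 2), k) = Pow(k, 3))
Mul(Mul(Mul(Add(27, Mul(-1, 24)), 21), -68), Pow(Function('a')(Function('p')(-23, -24), Function('s')(-25, 12)), -1)) = Mul(Mul(Mul(Add(27, Mul(-1, 24)), 21), -68), Pow(Pow(12, 3), -1)) = Mul(Mul(Mul(Add(27, -24), 21), -68), Pow(1728, -1)) = Mul(Mul(Mul(3, 21), -68), Rational(1, 1728)) = Mul(Mul(63, -68), Rational(1, 1728)) = Mul(-4284, Rational(1, 1728)) = Rational(-119, 48)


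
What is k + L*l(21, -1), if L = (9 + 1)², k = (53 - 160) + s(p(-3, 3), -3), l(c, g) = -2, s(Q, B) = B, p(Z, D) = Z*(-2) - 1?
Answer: -310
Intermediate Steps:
p(Z, D) = -1 - 2*Z (p(Z, D) = -2*Z - 1 = -1 - 2*Z)
k = -110 (k = (53 - 160) - 3 = -107 - 3 = -110)
L = 100 (L = 10² = 100)
k + L*l(21, -1) = -110 + 100*(-2) = -110 - 200 = -310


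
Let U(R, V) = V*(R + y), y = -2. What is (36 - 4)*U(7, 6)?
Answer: 960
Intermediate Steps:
U(R, V) = V*(-2 + R) (U(R, V) = V*(R - 2) = V*(-2 + R))
(36 - 4)*U(7, 6) = (36 - 4)*(6*(-2 + 7)) = 32*(6*5) = 32*30 = 960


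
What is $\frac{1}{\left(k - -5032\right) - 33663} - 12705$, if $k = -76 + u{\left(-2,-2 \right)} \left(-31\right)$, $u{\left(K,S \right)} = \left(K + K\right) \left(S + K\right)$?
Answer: $- \frac{371024116}{29203} \approx -12705.0$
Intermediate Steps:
$u{\left(K,S \right)} = 2 K \left(K + S\right)$
$k = -572$ ($k = -76 + 2 \left(-2\right) \left(-2 - 2\right) \left(-31\right) = -76 + 2 \left(-2\right) \left(-4\right) \left(-31\right) = -76 + 16 \left(-31\right) = -76 - 496 = -572$)
$\frac{1}{\left(k - -5032\right) - 33663} - 12705 = \frac{1}{\left(-572 - -5032\right) - 33663} - 12705 = \frac{1}{\left(-572 + 5032\right) - 33663} - 12705 = \frac{1}{4460 - 33663} - 12705 = \frac{1}{-29203} - 12705 = - \frac{1}{29203} - 12705 = - \frac{371024116}{29203}$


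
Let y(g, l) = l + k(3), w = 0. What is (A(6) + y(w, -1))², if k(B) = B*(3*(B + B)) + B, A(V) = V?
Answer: 3844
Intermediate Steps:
k(B) = B + 6*B² (k(B) = B*(3*(2*B)) + B = B*(6*B) + B = 6*B² + B = B + 6*B²)
y(g, l) = 57 + l (y(g, l) = l + 3*(1 + 6*3) = l + 3*(1 + 18) = l + 3*19 = l + 57 = 57 + l)
(A(6) + y(w, -1))² = (6 + (57 - 1))² = (6 + 56)² = 62² = 3844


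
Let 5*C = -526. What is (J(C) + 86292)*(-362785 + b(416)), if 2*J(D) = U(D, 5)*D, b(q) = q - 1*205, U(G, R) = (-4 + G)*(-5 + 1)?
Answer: -573921285192/25 ≈ -2.2957e+10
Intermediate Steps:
C = -526/5 (C = (⅕)*(-526) = -526/5 ≈ -105.20)
U(G, R) = 16 - 4*G (U(G, R) = (-4 + G)*(-4) = 16 - 4*G)
b(q) = -205 + q (b(q) = q - 205 = -205 + q)
J(D) = D*(16 - 4*D)/2 (J(D) = ((16 - 4*D)*D)/2 = (D*(16 - 4*D))/2 = D*(16 - 4*D)/2)
(J(C) + 86292)*(-362785 + b(416)) = (2*(-526/5)*(4 - 1*(-526/5)) + 86292)*(-362785 + (-205 + 416)) = (2*(-526/5)*(4 + 526/5) + 86292)*(-362785 + 211) = (2*(-526/5)*(546/5) + 86292)*(-362574) = (-574392/25 + 86292)*(-362574) = (1582908/25)*(-362574) = -573921285192/25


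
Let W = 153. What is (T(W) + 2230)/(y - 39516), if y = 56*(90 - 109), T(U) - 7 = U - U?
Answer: -2237/40580 ≈ -0.055126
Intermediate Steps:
T(U) = 7 (T(U) = 7 + (U - U) = 7 + 0 = 7)
y = -1064 (y = 56*(-19) = -1064)
(T(W) + 2230)/(y - 39516) = (7 + 2230)/(-1064 - 39516) = 2237/(-40580) = 2237*(-1/40580) = -2237/40580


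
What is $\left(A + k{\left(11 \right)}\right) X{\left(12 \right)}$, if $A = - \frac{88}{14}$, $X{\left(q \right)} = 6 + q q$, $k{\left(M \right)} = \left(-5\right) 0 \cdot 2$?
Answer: $- \frac{6600}{7} \approx -942.86$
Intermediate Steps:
$k{\left(M \right)} = 0$ ($k{\left(M \right)} = 0 \cdot 2 = 0$)
$X{\left(q \right)} = 6 + q^{2}$
$A = - \frac{44}{7}$ ($A = \left(-88\right) \frac{1}{14} = - \frac{44}{7} \approx -6.2857$)
$\left(A + k{\left(11 \right)}\right) X{\left(12 \right)} = \left(- \frac{44}{7} + 0\right) \left(6 + 12^{2}\right) = - \frac{44 \left(6 + 144\right)}{7} = \left(- \frac{44}{7}\right) 150 = - \frac{6600}{7}$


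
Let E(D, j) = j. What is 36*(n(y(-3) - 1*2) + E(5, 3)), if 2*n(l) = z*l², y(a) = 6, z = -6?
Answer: -1620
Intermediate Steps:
n(l) = -3*l² (n(l) = (-6*l²)/2 = -3*l²)
36*(n(y(-3) - 1*2) + E(5, 3)) = 36*(-3*(6 - 1*2)² + 3) = 36*(-3*(6 - 2)² + 3) = 36*(-3*4² + 3) = 36*(-3*16 + 3) = 36*(-48 + 3) = 36*(-45) = -1620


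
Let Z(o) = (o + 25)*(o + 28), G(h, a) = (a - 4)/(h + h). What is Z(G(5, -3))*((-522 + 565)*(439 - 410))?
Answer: 82724733/100 ≈ 8.2725e+5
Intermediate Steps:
G(h, a) = (-4 + a)/(2*h) (G(h, a) = (-4 + a)/((2*h)) = (-4 + a)*(1/(2*h)) = (-4 + a)/(2*h))
Z(o) = (25 + o)*(28 + o)
Z(G(5, -3))*((-522 + 565)*(439 - 410)) = (700 + ((1/2)*(-4 - 3)/5)**2 + 53*((1/2)*(-4 - 3)/5))*((-522 + 565)*(439 - 410)) = (700 + ((1/2)*(1/5)*(-7))**2 + 53*((1/2)*(1/5)*(-7)))*(43*29) = (700 + (-7/10)**2 + 53*(-7/10))*1247 = (700 + 49/100 - 371/10)*1247 = (66339/100)*1247 = 82724733/100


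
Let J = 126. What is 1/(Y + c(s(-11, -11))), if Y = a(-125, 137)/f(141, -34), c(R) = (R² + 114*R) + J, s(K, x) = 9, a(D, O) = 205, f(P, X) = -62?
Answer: 62/76241 ≈ 0.00081321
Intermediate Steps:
c(R) = 126 + R² + 114*R (c(R) = (R² + 114*R) + 126 = 126 + R² + 114*R)
Y = -205/62 (Y = 205/(-62) = 205*(-1/62) = -205/62 ≈ -3.3064)
1/(Y + c(s(-11, -11))) = 1/(-205/62 + (126 + 9² + 114*9)) = 1/(-205/62 + (126 + 81 + 1026)) = 1/(-205/62 + 1233) = 1/(76241/62) = 62/76241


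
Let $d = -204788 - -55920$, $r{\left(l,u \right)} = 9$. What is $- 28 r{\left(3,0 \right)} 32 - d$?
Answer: $140804$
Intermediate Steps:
$d = -148868$ ($d = -204788 + 55920 = -148868$)
$- 28 r{\left(3,0 \right)} 32 - d = \left(-28\right) 9 \cdot 32 - -148868 = \left(-252\right) 32 + 148868 = -8064 + 148868 = 140804$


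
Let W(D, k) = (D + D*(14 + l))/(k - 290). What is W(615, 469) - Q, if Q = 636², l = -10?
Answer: -72401709/179 ≈ -4.0448e+5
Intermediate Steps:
Q = 404496
W(D, k) = 5*D/(-290 + k) (W(D, k) = (D + D*(14 - 10))/(k - 290) = (D + D*4)/(-290 + k) = (D + 4*D)/(-290 + k) = (5*D)/(-290 + k) = 5*D/(-290 + k))
W(615, 469) - Q = 5*615/(-290 + 469) - 1*404496 = 5*615/179 - 404496 = 5*615*(1/179) - 404496 = 3075/179 - 404496 = -72401709/179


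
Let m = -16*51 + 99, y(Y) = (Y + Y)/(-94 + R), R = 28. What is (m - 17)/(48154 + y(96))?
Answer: -4037/264831 ≈ -0.015244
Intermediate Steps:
y(Y) = -Y/33 (y(Y) = (Y + Y)/(-94 + 28) = (2*Y)/(-66) = (2*Y)*(-1/66) = -Y/33)
m = -717 (m = -816 + 99 = -717)
(m - 17)/(48154 + y(96)) = (-717 - 17)/(48154 - 1/33*96) = -734/(48154 - 32/11) = -734/529662/11 = -734*11/529662 = -4037/264831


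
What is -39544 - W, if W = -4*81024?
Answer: 284552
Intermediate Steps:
W = -324096
-39544 - W = -39544 - 1*(-324096) = -39544 + 324096 = 284552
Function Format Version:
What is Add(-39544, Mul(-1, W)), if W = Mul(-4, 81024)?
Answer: 284552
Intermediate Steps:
W = -324096
Add(-39544, Mul(-1, W)) = Add(-39544, Mul(-1, -324096)) = Add(-39544, 324096) = 284552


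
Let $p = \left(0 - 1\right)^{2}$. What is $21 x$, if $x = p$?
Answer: $21$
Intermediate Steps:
$p = 1$ ($p = \left(-1\right)^{2} = 1$)
$x = 1$
$21 x = 21 \cdot 1 = 21$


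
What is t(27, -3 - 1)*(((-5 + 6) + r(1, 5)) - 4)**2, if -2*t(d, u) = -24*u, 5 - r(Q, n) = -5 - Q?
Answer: -3072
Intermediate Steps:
r(Q, n) = 10 + Q (r(Q, n) = 5 - (-5 - Q) = 5 + (5 + Q) = 10 + Q)
t(d, u) = 12*u (t(d, u) = -(-12)*u = 12*u)
t(27, -3 - 1)*(((-5 + 6) + r(1, 5)) - 4)**2 = (12*(-3 - 1))*(((-5 + 6) + (10 + 1)) - 4)**2 = (12*(-4))*((1 + 11) - 4)**2 = -48*(12 - 4)**2 = -48*8**2 = -48*64 = -3072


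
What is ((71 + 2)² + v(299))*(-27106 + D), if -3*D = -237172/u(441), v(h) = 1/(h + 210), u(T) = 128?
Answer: -1149578917991/8144 ≈ -1.4116e+8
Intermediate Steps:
v(h) = 1/(210 + h)
D = 59293/96 (D = -(-237172)/(3*128) = -⅓*(-59293/32) = 59293/96 ≈ 617.64)
((71 + 2)² + v(299))*(-27106 + D) = ((71 + 2)² + 1/(210 + 299))*(-27106 + 59293/96) = (73² + 1/509)*(-2542883/96) = (5329 + 1/509)*(-2542883/96) = (2712462/509)*(-2542883/96) = -1149578917991/8144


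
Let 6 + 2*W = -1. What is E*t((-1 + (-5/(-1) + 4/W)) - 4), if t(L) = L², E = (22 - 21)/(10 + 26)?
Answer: 16/441 ≈ 0.036281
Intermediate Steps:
W = -7/2 (W = -3 + (½)*(-1) = -3 - ½ = -7/2 ≈ -3.5000)
E = 1/36 ≈ 0.027778
E*t((-1 + (-5/(-1) + 4/W)) - 4) = ((-1 + (-5/(-1) + 4/(-7/2))) - 4)²/36 = ((-1 + (-5*(-1) + 4*(-2/7))) - 4)²/36 = ((-1 + (5 - 8/7)) - 4)²/36 = ((-1 + 27/7) - 4)²/36 = (20/7 - 4)²/36 = (-8/7)²/36 = (1/36)*(64/49) = 16/441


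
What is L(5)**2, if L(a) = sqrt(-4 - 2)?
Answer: -6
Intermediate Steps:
L(a) = I*sqrt(6) (L(a) = sqrt(-6) = I*sqrt(6))
L(5)**2 = (I*sqrt(6))**2 = -6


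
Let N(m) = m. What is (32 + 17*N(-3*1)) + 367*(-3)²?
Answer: 3284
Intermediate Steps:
(32 + 17*N(-3*1)) + 367*(-3)² = (32 + 17*(-3*1)) + 367*(-3)² = (32 + 17*(-3)) + 367*9 = (32 - 51) + 3303 = -19 + 3303 = 3284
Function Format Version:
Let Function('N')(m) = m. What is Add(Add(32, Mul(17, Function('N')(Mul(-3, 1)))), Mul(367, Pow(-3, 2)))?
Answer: 3284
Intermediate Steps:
Add(Add(32, Mul(17, Function('N')(Mul(-3, 1)))), Mul(367, Pow(-3, 2))) = Add(Add(32, Mul(17, Mul(-3, 1))), Mul(367, Pow(-3, 2))) = Add(Add(32, Mul(17, -3)), Mul(367, 9)) = Add(Add(32, -51), 3303) = Add(-19, 3303) = 3284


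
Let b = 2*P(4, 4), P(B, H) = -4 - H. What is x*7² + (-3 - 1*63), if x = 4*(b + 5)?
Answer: -2222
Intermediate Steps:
b = -16 (b = 2*(-4 - 1*4) = 2*(-4 - 4) = 2*(-8) = -16)
x = -44 (x = 4*(-16 + 5) = 4*(-11) = -44)
x*7² + (-3 - 1*63) = -44*7² + (-3 - 1*63) = -44*49 + (-3 - 63) = -2156 - 66 = -2222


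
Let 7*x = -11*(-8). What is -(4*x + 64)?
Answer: -800/7 ≈ -114.29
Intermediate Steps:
x = 88/7 (x = (-11*(-8))/7 = (⅐)*88 = 88/7 ≈ 12.571)
-(4*x + 64) = -(4*(88/7) + 64) = -(352/7 + 64) = -1*800/7 = -800/7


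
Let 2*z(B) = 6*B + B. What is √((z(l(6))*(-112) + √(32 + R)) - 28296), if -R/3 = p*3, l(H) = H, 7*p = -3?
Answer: √(-1501752 + 7*√1757)/7 ≈ 175.05*I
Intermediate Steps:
p = -3/7 (p = (⅐)*(-3) = -3/7 ≈ -0.42857)
R = 27/7 (R = -(-9)*3/7 = -3*(-9/7) = 27/7 ≈ 3.8571)
z(B) = 7*B/2 (z(B) = (6*B + B)/2 = (7*B)/2 = 7*B/2)
√((z(l(6))*(-112) + √(32 + R)) - 28296) = √((((7/2)*6)*(-112) + √(32 + 27/7)) - 28296) = √((21*(-112) + √(251/7)) - 28296) = √((-2352 + √1757/7) - 28296) = √(-30648 + √1757/7)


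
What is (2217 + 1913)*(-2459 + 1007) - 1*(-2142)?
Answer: -5994618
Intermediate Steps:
(2217 + 1913)*(-2459 + 1007) - 1*(-2142) = 4130*(-1452) + 2142 = -5996760 + 2142 = -5994618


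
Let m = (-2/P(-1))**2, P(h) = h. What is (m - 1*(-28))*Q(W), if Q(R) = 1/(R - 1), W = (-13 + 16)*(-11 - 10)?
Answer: -1/2 ≈ -0.50000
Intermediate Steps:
W = -63 (W = 3*(-21) = -63)
Q(R) = 1/(-1 + R)
m = 4 (m = (-2/(-1))**2 = (-2*(-1))**2 = 2**2 = 4)
(m - 1*(-28))*Q(W) = (4 - 1*(-28))/(-1 - 63) = (4 + 28)/(-64) = 32*(-1/64) = -1/2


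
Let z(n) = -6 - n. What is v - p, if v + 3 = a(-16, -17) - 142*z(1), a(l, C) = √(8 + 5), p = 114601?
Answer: -113610 + √13 ≈ -1.1361e+5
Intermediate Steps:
a(l, C) = √13
v = 991 + √13 (v = -3 + (√13 - 142*(-6 - 1*1)) = -3 + (√13 - 142*(-6 - 1)) = -3 + (√13 - 142*(-7)) = -3 + (√13 + 994) = -3 + (994 + √13) = 991 + √13 ≈ 994.61)
v - p = (991 + √13) - 1*114601 = (991 + √13) - 114601 = -113610 + √13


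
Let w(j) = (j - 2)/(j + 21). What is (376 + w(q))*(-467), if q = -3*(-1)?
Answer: -4214675/24 ≈ -1.7561e+5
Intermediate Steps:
q = 3
w(j) = (-2 + j)/(21 + j)
(376 + w(q))*(-467) = (376 + (-2 + 3)/(21 + 3))*(-467) = (376 + 1/24)*(-467) = (9025/24)*(-467) = -4214675/24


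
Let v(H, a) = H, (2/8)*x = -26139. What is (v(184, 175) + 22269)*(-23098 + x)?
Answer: -2866215262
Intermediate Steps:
x = -104556 (x = 4*(-26139) = -104556)
(v(184, 175) + 22269)*(-23098 + x) = (184 + 22269)*(-23098 - 104556) = 22453*(-127654) = -2866215262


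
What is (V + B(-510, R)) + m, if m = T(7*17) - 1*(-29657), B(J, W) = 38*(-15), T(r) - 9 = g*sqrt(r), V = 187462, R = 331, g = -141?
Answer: 216558 - 141*sqrt(119) ≈ 2.1502e+5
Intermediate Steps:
T(r) = 9 - 141*sqrt(r)
B(J, W) = -570
m = 29666 - 141*sqrt(119) (m = (9 - 141*sqrt(119)) - 1*(-29657) = (9 - 141*sqrt(119)) + 29657 = 29666 - 141*sqrt(119) ≈ 28128.)
(V + B(-510, R)) + m = (187462 - 570) + (29666 - 141*sqrt(119)) = 186892 + (29666 - 141*sqrt(119)) = 216558 - 141*sqrt(119)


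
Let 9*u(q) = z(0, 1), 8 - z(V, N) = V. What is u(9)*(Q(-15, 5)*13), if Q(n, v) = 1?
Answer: 104/9 ≈ 11.556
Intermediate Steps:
z(V, N) = 8 - V
u(q) = 8/9 (u(q) = (8 - 1*0)/9 = (8 + 0)/9 = (1/9)*8 = 8/9)
u(9)*(Q(-15, 5)*13) = 8*(1*13)/9 = (8/9)*13 = 104/9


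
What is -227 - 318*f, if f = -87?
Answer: 27439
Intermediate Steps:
-227 - 318*f = -227 - 318*(-87) = -227 + 27666 = 27439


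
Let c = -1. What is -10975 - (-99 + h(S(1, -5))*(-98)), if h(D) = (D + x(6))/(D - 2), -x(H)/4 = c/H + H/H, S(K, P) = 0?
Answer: -32138/3 ≈ -10713.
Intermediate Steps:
x(H) = -4 + 4/H (x(H) = -4*(-1/H + H/H) = -4*(-1/H + 1) = -4*(1 - 1/H) = -4 + 4/H)
h(D) = (-10/3 + D)/(-2 + D) (h(D) = (D + (-4 + 4/6))/(D - 2) = (D + (-4 + 4*(⅙)))/(-2 + D) = (D + (-4 + ⅔))/(-2 + D) = (D - 10/3)/(-2 + D) = (-10/3 + D)/(-2 + D))
-10975 - (-99 + h(S(1, -5))*(-98)) = -10975 - (-99 + ((-10/3 + 0)/(-2 + 0))*(-98)) = -10975 - (-99 + (-10/3/(-2))*(-98)) = -10975 - (-99 - ½*(-10/3)*(-98)) = -10975 - (-99 + (5/3)*(-98)) = -10975 - (-99 - 490/3) = -10975 - 1*(-787/3) = -10975 + 787/3 = -32138/3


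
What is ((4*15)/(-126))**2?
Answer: 100/441 ≈ 0.22676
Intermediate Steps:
((4*15)/(-126))**2 = (60*(-1/126))**2 = (-10/21)**2 = 100/441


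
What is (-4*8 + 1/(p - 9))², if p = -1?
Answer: 103041/100 ≈ 1030.4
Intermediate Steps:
(-4*8 + 1/(p - 9))² = (-4*8 + 1/(-1 - 9))² = (-32 + 1/(-10))² = (-32 - ⅒)² = (-321/10)² = 103041/100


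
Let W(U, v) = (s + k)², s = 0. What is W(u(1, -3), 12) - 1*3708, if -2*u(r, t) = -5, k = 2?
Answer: -3704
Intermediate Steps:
u(r, t) = 5/2 (u(r, t) = -½*(-5) = 5/2)
W(U, v) = 4 (W(U, v) = (0 + 2)² = 2² = 4)
W(u(1, -3), 12) - 1*3708 = 4 - 1*3708 = 4 - 3708 = -3704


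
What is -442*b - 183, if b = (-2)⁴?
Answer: -7255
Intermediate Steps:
b = 16
-442*b - 183 = -442*16 - 183 = -7072 - 183 = -7255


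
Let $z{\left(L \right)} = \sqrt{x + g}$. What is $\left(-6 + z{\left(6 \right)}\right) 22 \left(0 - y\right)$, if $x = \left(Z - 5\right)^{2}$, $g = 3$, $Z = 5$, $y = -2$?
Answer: $-264 + 44 \sqrt{3} \approx -187.79$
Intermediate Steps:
$x = 0$ ($x = \left(5 - 5\right)^{2} = 0^{2} = 0$)
$z{\left(L \right)} = \sqrt{3}$ ($z{\left(L \right)} = \sqrt{0 + 3} = \sqrt{3}$)
$\left(-6 + z{\left(6 \right)}\right) 22 \left(0 - y\right) = \left(-6 + \sqrt{3}\right) 22 \left(0 - -2\right) = \left(-132 + 22 \sqrt{3}\right) \left(0 + 2\right) = \left(-132 + 22 \sqrt{3}\right) 2 = -264 + 44 \sqrt{3}$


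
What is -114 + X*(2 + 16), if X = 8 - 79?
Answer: -1392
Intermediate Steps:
X = -71
-114 + X*(2 + 16) = -114 - 71*(2 + 16) = -114 - 71*18 = -114 - 1278 = -1392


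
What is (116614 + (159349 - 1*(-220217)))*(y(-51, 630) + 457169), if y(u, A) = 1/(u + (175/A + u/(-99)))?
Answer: 2254997597205580/9941 ≈ 2.2684e+11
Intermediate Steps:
y(u, A) = 1/(175/A + 98*u/99) (y(u, A) = 1/(u + (175/A + u*(-1/99))) = 1/(u + (175/A - u/99)) = 1/(175/A + 98*u/99))
(116614 + (159349 - 1*(-220217)))*(y(-51, 630) + 457169) = (116614 + (159349 - 1*(-220217)))*((99/7)*630/(2475 + 14*630*(-51)) + 457169) = (116614 + (159349 + 220217))*((99/7)*630/(2475 - 449820) + 457169) = (116614 + 379566)*((99/7)*630/(-447345) + 457169) = 496180*((99/7)*630*(-1/447345) + 457169) = 496180*(-198/9941 + 457169) = 496180*(4544716831/9941) = 2254997597205580/9941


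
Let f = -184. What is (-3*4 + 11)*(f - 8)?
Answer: 192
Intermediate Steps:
(-3*4 + 11)*(f - 8) = (-3*4 + 11)*(-184 - 8) = (-12 + 11)*(-192) = -1*(-192) = 192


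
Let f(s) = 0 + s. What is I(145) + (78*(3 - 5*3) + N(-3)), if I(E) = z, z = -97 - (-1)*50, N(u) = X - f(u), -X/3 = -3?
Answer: -971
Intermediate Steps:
f(s) = s
X = 9 (X = -3*(-3) = 9)
N(u) = 9 - u
z = -47 (z = -97 - 1*(-50) = -97 + 50 = -47)
I(E) = -47
I(145) + (78*(3 - 5*3) + N(-3)) = -47 + (78*(3 - 5*3) + (9 - 1*(-3))) = -47 + (78*(3 - 15) + (9 + 3)) = -47 + (78*(-12) + 12) = -47 + (-936 + 12) = -47 - 924 = -971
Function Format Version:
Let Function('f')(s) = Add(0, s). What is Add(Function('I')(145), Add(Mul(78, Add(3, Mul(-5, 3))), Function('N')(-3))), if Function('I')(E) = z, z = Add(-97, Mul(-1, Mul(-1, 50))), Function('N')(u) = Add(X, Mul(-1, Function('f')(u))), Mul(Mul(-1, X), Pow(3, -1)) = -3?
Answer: -971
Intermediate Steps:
Function('f')(s) = s
X = 9 (X = Mul(-3, -3) = 9)
Function('N')(u) = Add(9, Mul(-1, u))
z = -47 (z = Add(-97, Mul(-1, -50)) = Add(-97, 50) = -47)
Function('I')(E) = -47
Add(Function('I')(145), Add(Mul(78, Add(3, Mul(-5, 3))), Function('N')(-3))) = Add(-47, Add(Mul(78, Add(3, Mul(-5, 3))), Add(9, Mul(-1, -3)))) = Add(-47, Add(Mul(78, Add(3, -15)), Add(9, 3))) = Add(-47, Add(Mul(78, -12), 12)) = Add(-47, Add(-936, 12)) = Add(-47, -924) = -971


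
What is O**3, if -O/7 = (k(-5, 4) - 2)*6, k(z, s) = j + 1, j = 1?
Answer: 0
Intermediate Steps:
k(z, s) = 2 (k(z, s) = 1 + 1 = 2)
O = 0 (O = -7*(2 - 2)*6 = -0*6 = -7*0 = 0)
O**3 = 0**3 = 0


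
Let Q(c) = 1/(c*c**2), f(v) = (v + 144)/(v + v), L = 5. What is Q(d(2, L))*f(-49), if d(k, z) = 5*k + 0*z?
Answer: -19/19600 ≈ -0.00096939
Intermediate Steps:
d(k, z) = 5*k (d(k, z) = 5*k + 0 = 5*k)
f(v) = (144 + v)/(2*v) (f(v) = (144 + v)/((2*v)) = (144 + v)*(1/(2*v)) = (144 + v)/(2*v))
Q(c) = c**(-3) (Q(c) = 1/(c**3) = c**(-3))
Q(d(2, L))*f(-49) = ((1/2)*(144 - 49)/(-49))/(5*2)**3 = ((1/2)*(-1/49)*95)/10**3 = (1/1000)*(-95/98) = -19/19600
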